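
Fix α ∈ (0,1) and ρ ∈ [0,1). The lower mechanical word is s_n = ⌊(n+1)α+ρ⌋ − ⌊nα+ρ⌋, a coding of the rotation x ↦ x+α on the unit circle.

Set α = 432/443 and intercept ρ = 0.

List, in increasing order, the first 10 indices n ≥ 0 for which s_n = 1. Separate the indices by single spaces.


1 2 3 4 5 6 7 8 9 10

n=0: ⌊432/443⌋−⌊0/443⌋ = 0−0 = 0
n=1: ⌊864/443⌋−⌊432/443⌋ = 1−0 = 1  ← one
n=2: ⌊1296/443⌋−⌊864/443⌋ = 2−1 = 1  ← one
n=3: ⌊1728/443⌋−⌊1296/443⌋ = 3−2 = 1  ← one
n=4: ⌊2160/443⌋−⌊1728/443⌋ = 4−3 = 1  ← one
n=5: ⌊2592/443⌋−⌊2160/443⌋ = 5−4 = 1  ← one
n=6: ⌊3024/443⌋−⌊2592/443⌋ = 6−5 = 1  ← one
n=7: ⌊3456/443⌋−⌊3024/443⌋ = 7−6 = 1  ← one
n=8: ⌊3888/443⌋−⌊3456/443⌋ = 8−7 = 1  ← one
n=9: ⌊4320/443⌋−⌊3888/443⌋ = 9−8 = 1  ← one
n=10: ⌊4752/443⌋−⌊4320/443⌋ = 10−9 = 1  ← one
positions of the first 10 ones: 1 2 3 4 5 6 7 8 9 10


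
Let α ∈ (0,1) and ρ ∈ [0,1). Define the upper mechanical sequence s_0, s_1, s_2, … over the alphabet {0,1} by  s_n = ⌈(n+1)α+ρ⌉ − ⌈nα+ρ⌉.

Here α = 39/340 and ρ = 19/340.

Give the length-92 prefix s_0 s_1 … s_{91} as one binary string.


00000000100000001000000001000000001000000001000000010000000010000000010000000100000000100000

n=0: ⌈(1·39+19)/340⌉ − ⌈(0·39+19)/340⌉ = ⌈58/340⌉ − ⌈19/340⌉ = 1 − 1 = 0
n=1: ⌈(2·39+19)/340⌉ − ⌈(1·39+19)/340⌉ = ⌈97/340⌉ − ⌈58/340⌉ = 1 − 1 = 0
n=2: ⌈(3·39+19)/340⌉ − ⌈(2·39+19)/340⌉ = ⌈136/340⌉ − ⌈97/340⌉ = 1 − 1 = 0
n=3: ⌈(4·39+19)/340⌉ − ⌈(3·39+19)/340⌉ = ⌈175/340⌉ − ⌈136/340⌉ = 1 − 1 = 0
n=4: ⌈(5·39+19)/340⌉ − ⌈(4·39+19)/340⌉ = ⌈214/340⌉ − ⌈175/340⌉ = 1 − 1 = 0
n=5: ⌈(6·39+19)/340⌉ − ⌈(5·39+19)/340⌉ = ⌈253/340⌉ − ⌈214/340⌉ = 1 − 1 = 0
n=6: ⌈(7·39+19)/340⌉ − ⌈(6·39+19)/340⌉ = ⌈292/340⌉ − ⌈253/340⌉ = 1 − 1 = 0
n=7: ⌈(8·39+19)/340⌉ − ⌈(7·39+19)/340⌉ = ⌈331/340⌉ − ⌈292/340⌉ = 1 − 1 = 0
n=8: ⌈(9·39+19)/340⌉ − ⌈(8·39+19)/340⌉ = ⌈370/340⌉ − ⌈331/340⌉ = 2 − 1 = 1
n=9: ⌈(10·39+19)/340⌉ − ⌈(9·39+19)/340⌉ = ⌈409/340⌉ − ⌈370/340⌉ = 2 − 2 = 0
n=10: ⌈(11·39+19)/340⌉ − ⌈(10·39+19)/340⌉ = ⌈448/340⌉ − ⌈409/340⌉ = 2 − 2 = 0
n=11: ⌈(12·39+19)/340⌉ − ⌈(11·39+19)/340⌉ = ⌈487/340⌉ − ⌈448/340⌉ = 2 − 2 = 0
n=12: ⌈(13·39+19)/340⌉ − ⌈(12·39+19)/340⌉ = ⌈526/340⌉ − ⌈487/340⌉ = 2 − 2 = 0
n=13: ⌈(14·39+19)/340⌉ − ⌈(13·39+19)/340⌉ = ⌈565/340⌉ − ⌈526/340⌉ = 2 − 2 = 0
n=14: ⌈(15·39+19)/340⌉ − ⌈(14·39+19)/340⌉ = ⌈604/340⌉ − ⌈565/340⌉ = 2 − 2 = 0
n=15: ⌈(16·39+19)/340⌉ − ⌈(15·39+19)/340⌉ = ⌈643/340⌉ − ⌈604/340⌉ = 2 − 2 = 0
n=16: ⌈(17·39+19)/340⌉ − ⌈(16·39+19)/340⌉ = ⌈682/340⌉ − ⌈643/340⌉ = 3 − 2 = 1
n=17: ⌈(18·39+19)/340⌉ − ⌈(17·39+19)/340⌉ = ⌈721/340⌉ − ⌈682/340⌉ = 3 − 3 = 0
n=18: ⌈(19·39+19)/340⌉ − ⌈(18·39+19)/340⌉ = ⌈760/340⌉ − ⌈721/340⌉ = 3 − 3 = 0
n=19: ⌈(20·39+19)/340⌉ − ⌈(19·39+19)/340⌉ = ⌈799/340⌉ − ⌈760/340⌉ = 3 − 3 = 0
n=20: ⌈(21·39+19)/340⌉ − ⌈(20·39+19)/340⌉ = ⌈838/340⌉ − ⌈799/340⌉ = 3 − 3 = 0
n=21: ⌈(22·39+19)/340⌉ − ⌈(21·39+19)/340⌉ = ⌈877/340⌉ − ⌈838/340⌉ = 3 − 3 = 0
n=22: ⌈(23·39+19)/340⌉ − ⌈(22·39+19)/340⌉ = ⌈916/340⌉ − ⌈877/340⌉ = 3 − 3 = 0
n=23: ⌈(24·39+19)/340⌉ − ⌈(23·39+19)/340⌉ = ⌈955/340⌉ − ⌈916/340⌉ = 3 − 3 = 0
n=24: ⌈(25·39+19)/340⌉ − ⌈(24·39+19)/340⌉ = ⌈994/340⌉ − ⌈955/340⌉ = 3 − 3 = 0
n=25: ⌈(26·39+19)/340⌉ − ⌈(25·39+19)/340⌉ = ⌈1033/340⌉ − ⌈994/340⌉ = 4 − 3 = 1
n=26: ⌈(27·39+19)/340⌉ − ⌈(26·39+19)/340⌉ = ⌈1072/340⌉ − ⌈1033/340⌉ = 4 − 4 = 0
n=27: ⌈(28·39+19)/340⌉ − ⌈(27·39+19)/340⌉ = ⌈1111/340⌉ − ⌈1072/340⌉ = 4 − 4 = 0
n=28: ⌈(29·39+19)/340⌉ − ⌈(28·39+19)/340⌉ = ⌈1150/340⌉ − ⌈1111/340⌉ = 4 − 4 = 0
n=29: ⌈(30·39+19)/340⌉ − ⌈(29·39+19)/340⌉ = ⌈1189/340⌉ − ⌈1150/340⌉ = 4 − 4 = 0
n=30: ⌈(31·39+19)/340⌉ − ⌈(30·39+19)/340⌉ = ⌈1228/340⌉ − ⌈1189/340⌉ = 4 − 4 = 0
n=31: ⌈(32·39+19)/340⌉ − ⌈(31·39+19)/340⌉ = ⌈1267/340⌉ − ⌈1228/340⌉ = 4 − 4 = 0
n=32: ⌈(33·39+19)/340⌉ − ⌈(32·39+19)/340⌉ = ⌈1306/340⌉ − ⌈1267/340⌉ = 4 − 4 = 0
n=33: ⌈(34·39+19)/340⌉ − ⌈(33·39+19)/340⌉ = ⌈1345/340⌉ − ⌈1306/340⌉ = 4 − 4 = 0
n=34: ⌈(35·39+19)/340⌉ − ⌈(34·39+19)/340⌉ = ⌈1384/340⌉ − ⌈1345/340⌉ = 5 − 4 = 1
n=35: ⌈(36·39+19)/340⌉ − ⌈(35·39+19)/340⌉ = ⌈1423/340⌉ − ⌈1384/340⌉ = 5 − 5 = 0
n=36: ⌈(37·39+19)/340⌉ − ⌈(36·39+19)/340⌉ = ⌈1462/340⌉ − ⌈1423/340⌉ = 5 − 5 = 0
n=37: ⌈(38·39+19)/340⌉ − ⌈(37·39+19)/340⌉ = ⌈1501/340⌉ − ⌈1462/340⌉ = 5 − 5 = 0
n=38: ⌈(39·39+19)/340⌉ − ⌈(38·39+19)/340⌉ = ⌈1540/340⌉ − ⌈1501/340⌉ = 5 − 5 = 0
n=39: ⌈(40·39+19)/340⌉ − ⌈(39·39+19)/340⌉ = ⌈1579/340⌉ − ⌈1540/340⌉ = 5 − 5 = 0
n=40: ⌈(41·39+19)/340⌉ − ⌈(40·39+19)/340⌉ = ⌈1618/340⌉ − ⌈1579/340⌉ = 5 − 5 = 0
n=41: ⌈(42·39+19)/340⌉ − ⌈(41·39+19)/340⌉ = ⌈1657/340⌉ − ⌈1618/340⌉ = 5 − 5 = 0
n=42: ⌈(43·39+19)/340⌉ − ⌈(42·39+19)/340⌉ = ⌈1696/340⌉ − ⌈1657/340⌉ = 5 − 5 = 0
n=43: ⌈(44·39+19)/340⌉ − ⌈(43·39+19)/340⌉ = ⌈1735/340⌉ − ⌈1696/340⌉ = 6 − 5 = 1
n=44: ⌈(45·39+19)/340⌉ − ⌈(44·39+19)/340⌉ = ⌈1774/340⌉ − ⌈1735/340⌉ = 6 − 6 = 0
n=45: ⌈(46·39+19)/340⌉ − ⌈(45·39+19)/340⌉ = ⌈1813/340⌉ − ⌈1774/340⌉ = 6 − 6 = 0
n=46: ⌈(47·39+19)/340⌉ − ⌈(46·39+19)/340⌉ = ⌈1852/340⌉ − ⌈1813/340⌉ = 6 − 6 = 0
n=47: ⌈(48·39+19)/340⌉ − ⌈(47·39+19)/340⌉ = ⌈1891/340⌉ − ⌈1852/340⌉ = 6 − 6 = 0
n=48: ⌈(49·39+19)/340⌉ − ⌈(48·39+19)/340⌉ = ⌈1930/340⌉ − ⌈1891/340⌉ = 6 − 6 = 0
n=49: ⌈(50·39+19)/340⌉ − ⌈(49·39+19)/340⌉ = ⌈1969/340⌉ − ⌈1930/340⌉ = 6 − 6 = 0
n=50: ⌈(51·39+19)/340⌉ − ⌈(50·39+19)/340⌉ = ⌈2008/340⌉ − ⌈1969/340⌉ = 6 − 6 = 0
n=51: ⌈(52·39+19)/340⌉ − ⌈(51·39+19)/340⌉ = ⌈2047/340⌉ − ⌈2008/340⌉ = 7 − 6 = 1
n=52: ⌈(53·39+19)/340⌉ − ⌈(52·39+19)/340⌉ = ⌈2086/340⌉ − ⌈2047/340⌉ = 7 − 7 = 0
n=53: ⌈(54·39+19)/340⌉ − ⌈(53·39+19)/340⌉ = ⌈2125/340⌉ − ⌈2086/340⌉ = 7 − 7 = 0
n=54: ⌈(55·39+19)/340⌉ − ⌈(54·39+19)/340⌉ = ⌈2164/340⌉ − ⌈2125/340⌉ = 7 − 7 = 0
n=55: ⌈(56·39+19)/340⌉ − ⌈(55·39+19)/340⌉ = ⌈2203/340⌉ − ⌈2164/340⌉ = 7 − 7 = 0
n=56: ⌈(57·39+19)/340⌉ − ⌈(56·39+19)/340⌉ = ⌈2242/340⌉ − ⌈2203/340⌉ = 7 − 7 = 0
n=57: ⌈(58·39+19)/340⌉ − ⌈(57·39+19)/340⌉ = ⌈2281/340⌉ − ⌈2242/340⌉ = 7 − 7 = 0
n=58: ⌈(59·39+19)/340⌉ − ⌈(58·39+19)/340⌉ = ⌈2320/340⌉ − ⌈2281/340⌉ = 7 − 7 = 0
n=59: ⌈(60·39+19)/340⌉ − ⌈(59·39+19)/340⌉ = ⌈2359/340⌉ − ⌈2320/340⌉ = 7 − 7 = 0
n=60: ⌈(61·39+19)/340⌉ − ⌈(60·39+19)/340⌉ = ⌈2398/340⌉ − ⌈2359/340⌉ = 8 − 7 = 1
n=61: ⌈(62·39+19)/340⌉ − ⌈(61·39+19)/340⌉ = ⌈2437/340⌉ − ⌈2398/340⌉ = 8 − 8 = 0
n=62: ⌈(63·39+19)/340⌉ − ⌈(62·39+19)/340⌉ = ⌈2476/340⌉ − ⌈2437/340⌉ = 8 − 8 = 0
n=63: ⌈(64·39+19)/340⌉ − ⌈(63·39+19)/340⌉ = ⌈2515/340⌉ − ⌈2476/340⌉ = 8 − 8 = 0
n=64: ⌈(65·39+19)/340⌉ − ⌈(64·39+19)/340⌉ = ⌈2554/340⌉ − ⌈2515/340⌉ = 8 − 8 = 0
n=65: ⌈(66·39+19)/340⌉ − ⌈(65·39+19)/340⌉ = ⌈2593/340⌉ − ⌈2554/340⌉ = 8 − 8 = 0
n=66: ⌈(67·39+19)/340⌉ − ⌈(66·39+19)/340⌉ = ⌈2632/340⌉ − ⌈2593/340⌉ = 8 − 8 = 0
n=67: ⌈(68·39+19)/340⌉ − ⌈(67·39+19)/340⌉ = ⌈2671/340⌉ − ⌈2632/340⌉ = 8 − 8 = 0
n=68: ⌈(69·39+19)/340⌉ − ⌈(68·39+19)/340⌉ = ⌈2710/340⌉ − ⌈2671/340⌉ = 8 − 8 = 0
n=69: ⌈(70·39+19)/340⌉ − ⌈(69·39+19)/340⌉ = ⌈2749/340⌉ − ⌈2710/340⌉ = 9 − 8 = 1
n=70: ⌈(71·39+19)/340⌉ − ⌈(70·39+19)/340⌉ = ⌈2788/340⌉ − ⌈2749/340⌉ = 9 − 9 = 0
n=71: ⌈(72·39+19)/340⌉ − ⌈(71·39+19)/340⌉ = ⌈2827/340⌉ − ⌈2788/340⌉ = 9 − 9 = 0
n=72: ⌈(73·39+19)/340⌉ − ⌈(72·39+19)/340⌉ = ⌈2866/340⌉ − ⌈2827/340⌉ = 9 − 9 = 0
n=73: ⌈(74·39+19)/340⌉ − ⌈(73·39+19)/340⌉ = ⌈2905/340⌉ − ⌈2866/340⌉ = 9 − 9 = 0
n=74: ⌈(75·39+19)/340⌉ − ⌈(74·39+19)/340⌉ = ⌈2944/340⌉ − ⌈2905/340⌉ = 9 − 9 = 0
n=75: ⌈(76·39+19)/340⌉ − ⌈(75·39+19)/340⌉ = ⌈2983/340⌉ − ⌈2944/340⌉ = 9 − 9 = 0
n=76: ⌈(77·39+19)/340⌉ − ⌈(76·39+19)/340⌉ = ⌈3022/340⌉ − ⌈2983/340⌉ = 9 − 9 = 0
n=77: ⌈(78·39+19)/340⌉ − ⌈(77·39+19)/340⌉ = ⌈3061/340⌉ − ⌈3022/340⌉ = 10 − 9 = 1
n=78: ⌈(79·39+19)/340⌉ − ⌈(78·39+19)/340⌉ = ⌈3100/340⌉ − ⌈3061/340⌉ = 10 − 10 = 0
n=79: ⌈(80·39+19)/340⌉ − ⌈(79·39+19)/340⌉ = ⌈3139/340⌉ − ⌈3100/340⌉ = 10 − 10 = 0
n=80: ⌈(81·39+19)/340⌉ − ⌈(80·39+19)/340⌉ = ⌈3178/340⌉ − ⌈3139/340⌉ = 10 − 10 = 0
n=81: ⌈(82·39+19)/340⌉ − ⌈(81·39+19)/340⌉ = ⌈3217/340⌉ − ⌈3178/340⌉ = 10 − 10 = 0
n=82: ⌈(83·39+19)/340⌉ − ⌈(82·39+19)/340⌉ = ⌈3256/340⌉ − ⌈3217/340⌉ = 10 − 10 = 0
n=83: ⌈(84·39+19)/340⌉ − ⌈(83·39+19)/340⌉ = ⌈3295/340⌉ − ⌈3256/340⌉ = 10 − 10 = 0
n=84: ⌈(85·39+19)/340⌉ − ⌈(84·39+19)/340⌉ = ⌈3334/340⌉ − ⌈3295/340⌉ = 10 − 10 = 0
n=85: ⌈(86·39+19)/340⌉ − ⌈(85·39+19)/340⌉ = ⌈3373/340⌉ − ⌈3334/340⌉ = 10 − 10 = 0
n=86: ⌈(87·39+19)/340⌉ − ⌈(86·39+19)/340⌉ = ⌈3412/340⌉ − ⌈3373/340⌉ = 11 − 10 = 1
n=87: ⌈(88·39+19)/340⌉ − ⌈(87·39+19)/340⌉ = ⌈3451/340⌉ − ⌈3412/340⌉ = 11 − 11 = 0
n=88: ⌈(89·39+19)/340⌉ − ⌈(88·39+19)/340⌉ = ⌈3490/340⌉ − ⌈3451/340⌉ = 11 − 11 = 0
n=89: ⌈(90·39+19)/340⌉ − ⌈(89·39+19)/340⌉ = ⌈3529/340⌉ − ⌈3490/340⌉ = 11 − 11 = 0
n=90: ⌈(91·39+19)/340⌉ − ⌈(90·39+19)/340⌉ = ⌈3568/340⌉ − ⌈3529/340⌉ = 11 − 11 = 0
n=91: ⌈(92·39+19)/340⌉ − ⌈(91·39+19)/340⌉ = ⌈3607/340⌉ − ⌈3568/340⌉ = 11 − 11 = 0


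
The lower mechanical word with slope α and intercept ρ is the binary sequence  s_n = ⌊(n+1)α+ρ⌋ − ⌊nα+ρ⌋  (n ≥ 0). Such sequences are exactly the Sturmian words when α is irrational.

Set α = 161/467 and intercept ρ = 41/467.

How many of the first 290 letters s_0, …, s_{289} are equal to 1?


100

#1s = Σ_{n=0}^{289} s_n = Σ_{n=0}^{289} (⌊(n+1)α+ρ⌋ − ⌊nα+ρ⌋)
the sum telescopes: every ⌊nα+ρ⌋ with 0 < n < 290 appears once with + and once with −, leaving ⌊290α+ρ⌋ − ⌊0·α+ρ⌋
290α + ρ = (290·161 + 41) / 467 = 46731/467
ρ = 41/467
⌊46731/467⌋ = 100,  ⌊41/467⌋ = 0
#1s = 100 − 0 = 100


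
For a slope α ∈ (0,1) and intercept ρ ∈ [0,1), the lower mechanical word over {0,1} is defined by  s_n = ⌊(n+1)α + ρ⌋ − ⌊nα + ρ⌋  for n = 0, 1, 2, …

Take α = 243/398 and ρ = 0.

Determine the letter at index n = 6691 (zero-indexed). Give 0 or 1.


(n+1)α + ρ = (6692·243) / 398 = 1626156/398
nα + ρ     = (6691·243) / 398 = 1625913/398
⌊1626156/398⌋ = 4085,  ⌊1625913/398⌋ = 4085
s_{6691} = 4085 − 4085 = 0

0


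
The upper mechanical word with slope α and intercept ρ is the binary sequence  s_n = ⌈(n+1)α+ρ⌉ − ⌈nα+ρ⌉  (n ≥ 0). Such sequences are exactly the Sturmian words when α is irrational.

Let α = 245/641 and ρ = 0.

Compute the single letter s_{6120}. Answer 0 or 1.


0

(n+1)α + ρ = (6121·245) / 641 = 1499645/641
nα + ρ     = (6120·245) / 641 = 1499400/641
⌈1499645/641⌉ = 2340,  ⌈1499400/641⌉ = 2340
s_{6120} = 2340 − 2340 = 0


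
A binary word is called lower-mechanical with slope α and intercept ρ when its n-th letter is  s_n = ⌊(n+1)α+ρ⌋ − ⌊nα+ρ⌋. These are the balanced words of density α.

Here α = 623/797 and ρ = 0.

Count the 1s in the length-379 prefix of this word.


#1s = Σ_{n=0}^{378} s_n = Σ_{n=0}^{378} (⌊(n+1)α+ρ⌋ − ⌊nα+ρ⌋)
the sum telescopes: every ⌊nα+ρ⌋ with 0 < n < 379 appears once with + and once with −, leaving ⌊379α+ρ⌋ − ⌊0·α+ρ⌋
379α + ρ = (379·623) / 797 = 236117/797
ρ = 0/797
⌊236117/797⌋ = 296,  ⌊0/797⌋ = 0
#1s = 296 − 0 = 296

296


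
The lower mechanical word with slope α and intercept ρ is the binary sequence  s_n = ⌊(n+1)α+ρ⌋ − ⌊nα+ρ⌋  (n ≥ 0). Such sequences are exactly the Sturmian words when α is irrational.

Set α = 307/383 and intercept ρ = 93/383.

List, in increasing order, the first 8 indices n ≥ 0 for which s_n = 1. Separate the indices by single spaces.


0 2 3 4 5 7 8 9

n=0: ⌊400/383⌋−⌊93/383⌋ = 1−0 = 1  ← one
n=1: ⌊707/383⌋−⌊400/383⌋ = 1−1 = 0
n=2: ⌊1014/383⌋−⌊707/383⌋ = 2−1 = 1  ← one
n=3: ⌊1321/383⌋−⌊1014/383⌋ = 3−2 = 1  ← one
n=4: ⌊1628/383⌋−⌊1321/383⌋ = 4−3 = 1  ← one
n=5: ⌊1935/383⌋−⌊1628/383⌋ = 5−4 = 1  ← one
n=6: ⌊2242/383⌋−⌊1935/383⌋ = 5−5 = 0
n=7: ⌊2549/383⌋−⌊2242/383⌋ = 6−5 = 1  ← one
n=8: ⌊2856/383⌋−⌊2549/383⌋ = 7−6 = 1  ← one
n=9: ⌊3163/383⌋−⌊2856/383⌋ = 8−7 = 1  ← one
positions of the first 8 ones: 0 2 3 4 5 7 8 9


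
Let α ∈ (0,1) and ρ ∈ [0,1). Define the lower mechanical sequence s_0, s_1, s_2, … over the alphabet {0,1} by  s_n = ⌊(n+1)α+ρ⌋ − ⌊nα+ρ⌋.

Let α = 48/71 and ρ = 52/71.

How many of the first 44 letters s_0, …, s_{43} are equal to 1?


30

#1s = Σ_{n=0}^{43} s_n = Σ_{n=0}^{43} (⌊(n+1)α+ρ⌋ − ⌊nα+ρ⌋)
the sum telescopes: every ⌊nα+ρ⌋ with 0 < n < 44 appears once with + and once with −, leaving ⌊44α+ρ⌋ − ⌊0·α+ρ⌋
44α + ρ = (44·48 + 52) / 71 = 2164/71
ρ = 52/71
⌊2164/71⌋ = 30,  ⌊52/71⌋ = 0
#1s = 30 − 0 = 30


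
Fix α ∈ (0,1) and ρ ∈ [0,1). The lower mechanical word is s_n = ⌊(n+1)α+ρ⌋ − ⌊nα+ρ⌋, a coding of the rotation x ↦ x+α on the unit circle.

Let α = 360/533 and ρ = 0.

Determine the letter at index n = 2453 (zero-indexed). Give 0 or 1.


(n+1)α + ρ = (2454·360) / 533 = 883440/533
nα + ρ     = (2453·360) / 533 = 883080/533
⌊883440/533⌋ = 1657,  ⌊883080/533⌋ = 1656
s_{2453} = 1657 − 1656 = 1

1


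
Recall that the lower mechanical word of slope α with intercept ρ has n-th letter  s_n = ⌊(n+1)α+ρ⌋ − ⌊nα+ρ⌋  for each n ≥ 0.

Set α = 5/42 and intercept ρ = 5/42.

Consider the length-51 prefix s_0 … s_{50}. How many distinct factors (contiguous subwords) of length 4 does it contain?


t_n = ⌊(n·5+5)/42⌋ for n = 0 … 51:
  n=0…9: ⌊5/42⌋=0 ⌊10/42⌋=0 ⌊15/42⌋=0 ⌊20/42⌋=0 ⌊25/42⌋=0 ⌊30/42⌋=0 ⌊35/42⌋=0 ⌊40/42⌋=0 ⌊45/42⌋=1 ⌊50/42⌋=1
  n=10…19: ⌊55/42⌋=1 ⌊60/42⌋=1 ⌊65/42⌋=1 ⌊70/42⌋=1 ⌊75/42⌋=1 ⌊80/42⌋=1 ⌊85/42⌋=2 ⌊90/42⌋=2 ⌊95/42⌋=2 ⌊100/42⌋=2
  n=20…29: ⌊105/42⌋=2 ⌊110/42⌋=2 ⌊115/42⌋=2 ⌊120/42⌋=2 ⌊125/42⌋=2 ⌊130/42⌋=3 ⌊135/42⌋=3 ⌊140/42⌋=3 ⌊145/42⌋=3 ⌊150/42⌋=3
  n=30…39: ⌊155/42⌋=3 ⌊160/42⌋=3 ⌊165/42⌋=3 ⌊170/42⌋=4 ⌊175/42⌋=4 ⌊180/42⌋=4 ⌊185/42⌋=4 ⌊190/42⌋=4 ⌊195/42⌋=4 ⌊200/42⌋=4
  n=40…49: ⌊205/42⌋=4 ⌊210/42⌋=5 ⌊215/42⌋=5 ⌊220/42⌋=5 ⌊225/42⌋=5 ⌊230/42⌋=5 ⌊235/42⌋=5 ⌊240/42⌋=5 ⌊245/42⌋=5 ⌊250/42⌋=5
  n=50…51: ⌊255/42⌋=6 ⌊260/42⌋=6
s_n = t_(n+1) − t_n for n = 0 … 50 gives
prefix = 000000010000000100000000100000001000000010000000010
slide a length-4 window over [0..3] … [47..50] (48 windows); first occurrence of each distinct factor:
  [  0..  3] 0000
  [  4..  7] 0001
  [  5..  8] 0010
  [  6..  9] 0100
  [  7.. 10] 1000
  (the other 43 windows repeat one of these)
distinct factors: {0000, 0001, 0010, 0100, 1000}
count = 5  (Sturmian bound for length 4 is 5)

5


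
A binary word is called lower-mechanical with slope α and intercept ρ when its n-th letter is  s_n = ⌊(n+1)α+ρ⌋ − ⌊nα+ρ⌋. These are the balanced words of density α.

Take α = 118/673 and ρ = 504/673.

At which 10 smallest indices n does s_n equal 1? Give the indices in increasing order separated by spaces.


1 7 12 18 24 29 35 41 47 52

n=0: ⌊622/673⌋−⌊504/673⌋ = 0−0 = 0
n=1: ⌊740/673⌋−⌊622/673⌋ = 1−0 = 1  ← one
n=2: ⌊858/673⌋−⌊740/673⌋ = 1−1 = 0
n=3: ⌊976/673⌋−⌊858/673⌋ = 1−1 = 0
n=4: ⌊1094/673⌋−⌊976/673⌋ = 1−1 = 0
n=5: ⌊1212/673⌋−⌊1094/673⌋ = 1−1 = 0
n=6: ⌊1330/673⌋−⌊1212/673⌋ = 1−1 = 0
n=7: ⌊1448/673⌋−⌊1330/673⌋ = 2−1 = 1  ← one
n=8: ⌊1566/673⌋−⌊1448/673⌋ = 2−2 = 0
n=9: ⌊1684/673⌋−⌊1566/673⌋ = 2−2 = 0
n=10: ⌊1802/673⌋−⌊1684/673⌋ = 2−2 = 0
n=11: ⌊1920/673⌋−⌊1802/673⌋ = 2−2 = 0
n=12: ⌊2038/673⌋−⌊1920/673⌋ = 3−2 = 1  ← one
n=13: ⌊2156/673⌋−⌊2038/673⌋ = 3−3 = 0
n=14: ⌊2274/673⌋−⌊2156/673⌋ = 3−3 = 0
n=15: ⌊2392/673⌋−⌊2274/673⌋ = 3−3 = 0
n=16: ⌊2510/673⌋−⌊2392/673⌋ = 3−3 = 0
n=17: ⌊2628/673⌋−⌊2510/673⌋ = 3−3 = 0
n=18: ⌊2746/673⌋−⌊2628/673⌋ = 4−3 = 1  ← one
n=19: ⌊2864/673⌋−⌊2746/673⌋ = 4−4 = 0
n=20: ⌊2982/673⌋−⌊2864/673⌋ = 4−4 = 0
n=21: ⌊3100/673⌋−⌊2982/673⌋ = 4−4 = 0
n=22: ⌊3218/673⌋−⌊3100/673⌋ = 4−4 = 0
n=23: ⌊3336/673⌋−⌊3218/673⌋ = 4−4 = 0
n=24: ⌊3454/673⌋−⌊3336/673⌋ = 5−4 = 1  ← one
n=25: ⌊3572/673⌋−⌊3454/673⌋ = 5−5 = 0
n=26: ⌊3690/673⌋−⌊3572/673⌋ = 5−5 = 0
n=27: ⌊3808/673⌋−⌊3690/673⌋ = 5−5 = 0
n=28: ⌊3926/673⌋−⌊3808/673⌋ = 5−5 = 0
n=29: ⌊4044/673⌋−⌊3926/673⌋ = 6−5 = 1  ← one
n=30: ⌊4162/673⌋−⌊4044/673⌋ = 6−6 = 0
n=31: ⌊4280/673⌋−⌊4162/673⌋ = 6−6 = 0
n=32: ⌊4398/673⌋−⌊4280/673⌋ = 6−6 = 0
n=33: ⌊4516/673⌋−⌊4398/673⌋ = 6−6 = 0
n=34: ⌊4634/673⌋−⌊4516/673⌋ = 6−6 = 0
n=35: ⌊4752/673⌋−⌊4634/673⌋ = 7−6 = 1  ← one
n=36: ⌊4870/673⌋−⌊4752/673⌋ = 7−7 = 0
n=37: ⌊4988/673⌋−⌊4870/673⌋ = 7−7 = 0
n=38: ⌊5106/673⌋−⌊4988/673⌋ = 7−7 = 0
n=39: ⌊5224/673⌋−⌊5106/673⌋ = 7−7 = 0
n=40: ⌊5342/673⌋−⌊5224/673⌋ = 7−7 = 0
n=41: ⌊5460/673⌋−⌊5342/673⌋ = 8−7 = 1  ← one
n=42: ⌊5578/673⌋−⌊5460/673⌋ = 8−8 = 0
n=43: ⌊5696/673⌋−⌊5578/673⌋ = 8−8 = 0
n=44: ⌊5814/673⌋−⌊5696/673⌋ = 8−8 = 0
n=45: ⌊5932/673⌋−⌊5814/673⌋ = 8−8 = 0
n=46: ⌊6050/673⌋−⌊5932/673⌋ = 8−8 = 0
n=47: ⌊6168/673⌋−⌊6050/673⌋ = 9−8 = 1  ← one
n=48: ⌊6286/673⌋−⌊6168/673⌋ = 9−9 = 0
n=49: ⌊6404/673⌋−⌊6286/673⌋ = 9−9 = 0
n=50: ⌊6522/673⌋−⌊6404/673⌋ = 9−9 = 0
n=51: ⌊6640/673⌋−⌊6522/673⌋ = 9−9 = 0
n=52: ⌊6758/673⌋−⌊6640/673⌋ = 10−9 = 1  ← one
positions of the first 10 ones: 1 7 12 18 24 29 35 41 47 52


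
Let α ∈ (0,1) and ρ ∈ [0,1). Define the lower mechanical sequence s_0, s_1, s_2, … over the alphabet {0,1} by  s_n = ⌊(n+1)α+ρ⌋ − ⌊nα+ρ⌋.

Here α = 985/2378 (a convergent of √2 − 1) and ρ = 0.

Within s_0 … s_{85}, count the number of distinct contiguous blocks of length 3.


4

t_n = ⌊(n·985)/2378⌋ for n = 0 … 86:
  n=0…9: ⌊0/2378⌋=0 ⌊985/2378⌋=0 ⌊1970/2378⌋=0 ⌊2955/2378⌋=1 ⌊3940/2378⌋=1 ⌊4925/2378⌋=2 ⌊5910/2378⌋=2 ⌊6895/2378⌋=2 ⌊7880/2378⌋=3 ⌊8865/2378⌋=3
  n=10…19: ⌊9850/2378⌋=4 ⌊10835/2378⌋=4 ⌊11820/2378⌋=4 ⌊12805/2378⌋=5 ⌊13790/2378⌋=5 ⌊14775/2378⌋=6 ⌊15760/2378⌋=6 ⌊16745/2378⌋=7 ⌊17730/2378⌋=7 ⌊18715/2378⌋=7
  n=20…29: ⌊19700/2378⌋=8 ⌊20685/2378⌋=8 ⌊21670/2378⌋=9 ⌊22655/2378⌋=9 ⌊23640/2378⌋=9 ⌊24625/2378⌋=10 ⌊25610/2378⌋=10 ⌊26595/2378⌋=11 ⌊27580/2378⌋=11 ⌊28565/2378⌋=12
  n=30…39: ⌊29550/2378⌋=12 ⌊30535/2378⌋=12 ⌊31520/2378⌋=13 ⌊32505/2378⌋=13 ⌊33490/2378⌋=14 ⌊34475/2378⌋=14 ⌊35460/2378⌋=14 ⌊36445/2378⌋=15 ⌊37430/2378⌋=15 ⌊38415/2378⌋=16
  n=40…49: ⌊39400/2378⌋=16 ⌊40385/2378⌋=16 ⌊41370/2378⌋=17 ⌊42355/2378⌋=17 ⌊43340/2378⌋=18 ⌊44325/2378⌋=18 ⌊45310/2378⌋=19 ⌊46295/2378⌋=19 ⌊47280/2378⌋=19 ⌊48265/2378⌋=20
  n=50…59: ⌊49250/2378⌋=20 ⌊50235/2378⌋=21 ⌊51220/2378⌋=21 ⌊52205/2378⌋=21 ⌊53190/2378⌋=22 ⌊54175/2378⌋=22 ⌊55160/2378⌋=23 ⌊56145/2378⌋=23 ⌊57130/2378⌋=24 ⌊58115/2378⌋=24
  n=60…69: ⌊59100/2378⌋=24 ⌊60085/2378⌋=25 ⌊61070/2378⌋=25 ⌊62055/2378⌋=26 ⌊63040/2378⌋=26 ⌊64025/2378⌋=26 ⌊65010/2378⌋=27 ⌊65995/2378⌋=27 ⌊66980/2378⌋=28 ⌊67965/2378⌋=28
  n=70…79: ⌊68950/2378⌋=28 ⌊69935/2378⌋=29 ⌊70920/2378⌋=29 ⌊71905/2378⌋=30 ⌊72890/2378⌋=30 ⌊73875/2378⌋=31 ⌊74860/2378⌋=31 ⌊75845/2378⌋=31 ⌊76830/2378⌋=32 ⌊77815/2378⌋=32
  n=80…86: ⌊78800/2378⌋=33 ⌊79785/2378⌋=33 ⌊80770/2378⌋=33 ⌊81755/2378⌋=34 ⌊82740/2378⌋=34 ⌊83725/2378⌋=35 ⌊84710/2378⌋=35
s_n = t_(n+1) − t_n for n = 0 … 85 gives
prefix = 00101001010010101001010010101001010010100101010010100101010010100101001010100101001010
slide a length-3 window over [0..2] … [83..85] (84 windows); first occurrence of each distinct factor:
  [  0..  2] 001
  [  1..  3] 010
  [  2..  4] 101
  [  4..  6] 100
  (the other 80 windows repeat one of these)
distinct factors: {001, 010, 100, 101}
count = 4  (Sturmian bound for length 3 is 4)


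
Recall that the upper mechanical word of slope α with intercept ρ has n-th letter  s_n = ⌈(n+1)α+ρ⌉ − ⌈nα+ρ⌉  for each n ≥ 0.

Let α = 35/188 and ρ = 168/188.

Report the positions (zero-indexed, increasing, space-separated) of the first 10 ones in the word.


n=0: ⌈203/188⌉−⌈168/188⌉ = 2−1 = 1  ← one
n=1: ⌈238/188⌉−⌈203/188⌉ = 2−2 = 0
n=2: ⌈273/188⌉−⌈238/188⌉ = 2−2 = 0
n=3: ⌈308/188⌉−⌈273/188⌉ = 2−2 = 0
n=4: ⌈343/188⌉−⌈308/188⌉ = 2−2 = 0
n=5: ⌈378/188⌉−⌈343/188⌉ = 3−2 = 1  ← one
n=6: ⌈413/188⌉−⌈378/188⌉ = 3−3 = 0
n=7: ⌈448/188⌉−⌈413/188⌉ = 3−3 = 0
n=8: ⌈483/188⌉−⌈448/188⌉ = 3−3 = 0
n=9: ⌈518/188⌉−⌈483/188⌉ = 3−3 = 0
n=10: ⌈553/188⌉−⌈518/188⌉ = 3−3 = 0
n=11: ⌈588/188⌉−⌈553/188⌉ = 4−3 = 1  ← one
n=12: ⌈623/188⌉−⌈588/188⌉ = 4−4 = 0
n=13: ⌈658/188⌉−⌈623/188⌉ = 4−4 = 0
n=14: ⌈693/188⌉−⌈658/188⌉ = 4−4 = 0
n=15: ⌈728/188⌉−⌈693/188⌉ = 4−4 = 0
n=16: ⌈763/188⌉−⌈728/188⌉ = 5−4 = 1  ← one
n=17: ⌈798/188⌉−⌈763/188⌉ = 5−5 = 0
n=18: ⌈833/188⌉−⌈798/188⌉ = 5−5 = 0
n=19: ⌈868/188⌉−⌈833/188⌉ = 5−5 = 0
n=20: ⌈903/188⌉−⌈868/188⌉ = 5−5 = 0
n=21: ⌈938/188⌉−⌈903/188⌉ = 5−5 = 0
n=22: ⌈973/188⌉−⌈938/188⌉ = 6−5 = 1  ← one
n=23: ⌈1008/188⌉−⌈973/188⌉ = 6−6 = 0
n=24: ⌈1043/188⌉−⌈1008/188⌉ = 6−6 = 0
n=25: ⌈1078/188⌉−⌈1043/188⌉ = 6−6 = 0
n=26: ⌈1113/188⌉−⌈1078/188⌉ = 6−6 = 0
n=27: ⌈1148/188⌉−⌈1113/188⌉ = 7−6 = 1  ← one
n=28: ⌈1183/188⌉−⌈1148/188⌉ = 7−7 = 0
n=29: ⌈1218/188⌉−⌈1183/188⌉ = 7−7 = 0
n=30: ⌈1253/188⌉−⌈1218/188⌉ = 7−7 = 0
n=31: ⌈1288/188⌉−⌈1253/188⌉ = 7−7 = 0
n=32: ⌈1323/188⌉−⌈1288/188⌉ = 8−7 = 1  ← one
n=33: ⌈1358/188⌉−⌈1323/188⌉ = 8−8 = 0
n=34: ⌈1393/188⌉−⌈1358/188⌉ = 8−8 = 0
n=35: ⌈1428/188⌉−⌈1393/188⌉ = 8−8 = 0
n=36: ⌈1463/188⌉−⌈1428/188⌉ = 8−8 = 0
n=37: ⌈1498/188⌉−⌈1463/188⌉ = 8−8 = 0
n=38: ⌈1533/188⌉−⌈1498/188⌉ = 9−8 = 1  ← one
n=39: ⌈1568/188⌉−⌈1533/188⌉ = 9−9 = 0
n=40: ⌈1603/188⌉−⌈1568/188⌉ = 9−9 = 0
n=41: ⌈1638/188⌉−⌈1603/188⌉ = 9−9 = 0
n=42: ⌈1673/188⌉−⌈1638/188⌉ = 9−9 = 0
n=43: ⌈1708/188⌉−⌈1673/188⌉ = 10−9 = 1  ← one
n=44: ⌈1743/188⌉−⌈1708/188⌉ = 10−10 = 0
n=45: ⌈1778/188⌉−⌈1743/188⌉ = 10−10 = 0
n=46: ⌈1813/188⌉−⌈1778/188⌉ = 10−10 = 0
n=47: ⌈1848/188⌉−⌈1813/188⌉ = 10−10 = 0
n=48: ⌈1883/188⌉−⌈1848/188⌉ = 11−10 = 1  ← one
positions of the first 10 ones: 0 5 11 16 22 27 32 38 43 48

0 5 11 16 22 27 32 38 43 48


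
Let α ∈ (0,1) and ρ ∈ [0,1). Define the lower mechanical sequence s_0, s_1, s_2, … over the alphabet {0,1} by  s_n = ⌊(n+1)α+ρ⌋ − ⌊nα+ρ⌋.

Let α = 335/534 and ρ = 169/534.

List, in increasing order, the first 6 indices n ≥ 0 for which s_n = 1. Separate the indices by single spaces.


n=0: ⌊504/534⌋−⌊169/534⌋ = 0−0 = 0
n=1: ⌊839/534⌋−⌊504/534⌋ = 1−0 = 1  ← one
n=2: ⌊1174/534⌋−⌊839/534⌋ = 2−1 = 1  ← one
n=3: ⌊1509/534⌋−⌊1174/534⌋ = 2−2 = 0
n=4: ⌊1844/534⌋−⌊1509/534⌋ = 3−2 = 1  ← one
n=5: ⌊2179/534⌋−⌊1844/534⌋ = 4−3 = 1  ← one
n=6: ⌊2514/534⌋−⌊2179/534⌋ = 4−4 = 0
n=7: ⌊2849/534⌋−⌊2514/534⌋ = 5−4 = 1  ← one
n=8: ⌊3184/534⌋−⌊2849/534⌋ = 5−5 = 0
n=9: ⌊3519/534⌋−⌊3184/534⌋ = 6−5 = 1  ← one
positions of the first 6 ones: 1 2 4 5 7 9

1 2 4 5 7 9


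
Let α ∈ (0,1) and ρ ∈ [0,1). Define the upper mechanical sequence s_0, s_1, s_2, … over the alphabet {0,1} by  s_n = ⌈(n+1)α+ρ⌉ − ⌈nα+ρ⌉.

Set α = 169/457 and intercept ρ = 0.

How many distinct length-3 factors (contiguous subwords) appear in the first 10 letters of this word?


t_n = ⌈(n·169)/457⌉ for n = 0 … 10:
  n=0…9: ⌈0/457⌉=0 ⌈169/457⌉=1 ⌈338/457⌉=1 ⌈507/457⌉=2 ⌈676/457⌉=2 ⌈845/457⌉=2 ⌈1014/457⌉=3 ⌈1183/457⌉=3 ⌈1352/457⌉=3 ⌈1521/457⌉=4
  n=10: ⌈1690/457⌉=4
s_n = t_(n+1) − t_n for n = 0 … 9 gives
prefix = 1010010010
slide a length-3 window over [0..2] … [7..9] (8 windows); first occurrence of each distinct factor:
  [  0..  2] 101
  [  1..  3] 010
  [  2..  4] 100
  [  3..  5] 001
  (the other 4 windows repeat one of these)
distinct factors: {001, 010, 100, 101}
count = 4  (Sturmian bound for length 3 is 4)

4


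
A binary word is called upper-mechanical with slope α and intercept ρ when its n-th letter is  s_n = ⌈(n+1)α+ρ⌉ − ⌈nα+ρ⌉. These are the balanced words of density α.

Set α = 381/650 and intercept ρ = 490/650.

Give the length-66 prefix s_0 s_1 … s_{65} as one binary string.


101101011010101101011010101101011010110101011010110101011010110101

n=0: ⌈(1·381+490)/650⌉ − ⌈(0·381+490)/650⌉ = ⌈871/650⌉ − ⌈490/650⌉ = 2 − 1 = 1
n=1: ⌈(2·381+490)/650⌉ − ⌈(1·381+490)/650⌉ = ⌈1252/650⌉ − ⌈871/650⌉ = 2 − 2 = 0
n=2: ⌈(3·381+490)/650⌉ − ⌈(2·381+490)/650⌉ = ⌈1633/650⌉ − ⌈1252/650⌉ = 3 − 2 = 1
n=3: ⌈(4·381+490)/650⌉ − ⌈(3·381+490)/650⌉ = ⌈2014/650⌉ − ⌈1633/650⌉ = 4 − 3 = 1
n=4: ⌈(5·381+490)/650⌉ − ⌈(4·381+490)/650⌉ = ⌈2395/650⌉ − ⌈2014/650⌉ = 4 − 4 = 0
n=5: ⌈(6·381+490)/650⌉ − ⌈(5·381+490)/650⌉ = ⌈2776/650⌉ − ⌈2395/650⌉ = 5 − 4 = 1
n=6: ⌈(7·381+490)/650⌉ − ⌈(6·381+490)/650⌉ = ⌈3157/650⌉ − ⌈2776/650⌉ = 5 − 5 = 0
n=7: ⌈(8·381+490)/650⌉ − ⌈(7·381+490)/650⌉ = ⌈3538/650⌉ − ⌈3157/650⌉ = 6 − 5 = 1
n=8: ⌈(9·381+490)/650⌉ − ⌈(8·381+490)/650⌉ = ⌈3919/650⌉ − ⌈3538/650⌉ = 7 − 6 = 1
n=9: ⌈(10·381+490)/650⌉ − ⌈(9·381+490)/650⌉ = ⌈4300/650⌉ − ⌈3919/650⌉ = 7 − 7 = 0
n=10: ⌈(11·381+490)/650⌉ − ⌈(10·381+490)/650⌉ = ⌈4681/650⌉ − ⌈4300/650⌉ = 8 − 7 = 1
n=11: ⌈(12·381+490)/650⌉ − ⌈(11·381+490)/650⌉ = ⌈5062/650⌉ − ⌈4681/650⌉ = 8 − 8 = 0
n=12: ⌈(13·381+490)/650⌉ − ⌈(12·381+490)/650⌉ = ⌈5443/650⌉ − ⌈5062/650⌉ = 9 − 8 = 1
n=13: ⌈(14·381+490)/650⌉ − ⌈(13·381+490)/650⌉ = ⌈5824/650⌉ − ⌈5443/650⌉ = 9 − 9 = 0
n=14: ⌈(15·381+490)/650⌉ − ⌈(14·381+490)/650⌉ = ⌈6205/650⌉ − ⌈5824/650⌉ = 10 − 9 = 1
n=15: ⌈(16·381+490)/650⌉ − ⌈(15·381+490)/650⌉ = ⌈6586/650⌉ − ⌈6205/650⌉ = 11 − 10 = 1
n=16: ⌈(17·381+490)/650⌉ − ⌈(16·381+490)/650⌉ = ⌈6967/650⌉ − ⌈6586/650⌉ = 11 − 11 = 0
n=17: ⌈(18·381+490)/650⌉ − ⌈(17·381+490)/650⌉ = ⌈7348/650⌉ − ⌈6967/650⌉ = 12 − 11 = 1
n=18: ⌈(19·381+490)/650⌉ − ⌈(18·381+490)/650⌉ = ⌈7729/650⌉ − ⌈7348/650⌉ = 12 − 12 = 0
n=19: ⌈(20·381+490)/650⌉ − ⌈(19·381+490)/650⌉ = ⌈8110/650⌉ − ⌈7729/650⌉ = 13 − 12 = 1
n=20: ⌈(21·381+490)/650⌉ − ⌈(20·381+490)/650⌉ = ⌈8491/650⌉ − ⌈8110/650⌉ = 14 − 13 = 1
n=21: ⌈(22·381+490)/650⌉ − ⌈(21·381+490)/650⌉ = ⌈8872/650⌉ − ⌈8491/650⌉ = 14 − 14 = 0
n=22: ⌈(23·381+490)/650⌉ − ⌈(22·381+490)/650⌉ = ⌈9253/650⌉ − ⌈8872/650⌉ = 15 − 14 = 1
n=23: ⌈(24·381+490)/650⌉ − ⌈(23·381+490)/650⌉ = ⌈9634/650⌉ − ⌈9253/650⌉ = 15 − 15 = 0
n=24: ⌈(25·381+490)/650⌉ − ⌈(24·381+490)/650⌉ = ⌈10015/650⌉ − ⌈9634/650⌉ = 16 − 15 = 1
n=25: ⌈(26·381+490)/650⌉ − ⌈(25·381+490)/650⌉ = ⌈10396/650⌉ − ⌈10015/650⌉ = 16 − 16 = 0
n=26: ⌈(27·381+490)/650⌉ − ⌈(26·381+490)/650⌉ = ⌈10777/650⌉ − ⌈10396/650⌉ = 17 − 16 = 1
n=27: ⌈(28·381+490)/650⌉ − ⌈(27·381+490)/650⌉ = ⌈11158/650⌉ − ⌈10777/650⌉ = 18 − 17 = 1
n=28: ⌈(29·381+490)/650⌉ − ⌈(28·381+490)/650⌉ = ⌈11539/650⌉ − ⌈11158/650⌉ = 18 − 18 = 0
n=29: ⌈(30·381+490)/650⌉ − ⌈(29·381+490)/650⌉ = ⌈11920/650⌉ − ⌈11539/650⌉ = 19 − 18 = 1
n=30: ⌈(31·381+490)/650⌉ − ⌈(30·381+490)/650⌉ = ⌈12301/650⌉ − ⌈11920/650⌉ = 19 − 19 = 0
n=31: ⌈(32·381+490)/650⌉ − ⌈(31·381+490)/650⌉ = ⌈12682/650⌉ − ⌈12301/650⌉ = 20 − 19 = 1
n=32: ⌈(33·381+490)/650⌉ − ⌈(32·381+490)/650⌉ = ⌈13063/650⌉ − ⌈12682/650⌉ = 21 − 20 = 1
n=33: ⌈(34·381+490)/650⌉ − ⌈(33·381+490)/650⌉ = ⌈13444/650⌉ − ⌈13063/650⌉ = 21 − 21 = 0
n=34: ⌈(35·381+490)/650⌉ − ⌈(34·381+490)/650⌉ = ⌈13825/650⌉ − ⌈13444/650⌉ = 22 − 21 = 1
n=35: ⌈(36·381+490)/650⌉ − ⌈(35·381+490)/650⌉ = ⌈14206/650⌉ − ⌈13825/650⌉ = 22 − 22 = 0
n=36: ⌈(37·381+490)/650⌉ − ⌈(36·381+490)/650⌉ = ⌈14587/650⌉ − ⌈14206/650⌉ = 23 − 22 = 1
n=37: ⌈(38·381+490)/650⌉ − ⌈(37·381+490)/650⌉ = ⌈14968/650⌉ − ⌈14587/650⌉ = 24 − 23 = 1
n=38: ⌈(39·381+490)/650⌉ − ⌈(38·381+490)/650⌉ = ⌈15349/650⌉ − ⌈14968/650⌉ = 24 − 24 = 0
n=39: ⌈(40·381+490)/650⌉ − ⌈(39·381+490)/650⌉ = ⌈15730/650⌉ − ⌈15349/650⌉ = 25 − 24 = 1
n=40: ⌈(41·381+490)/650⌉ − ⌈(40·381+490)/650⌉ = ⌈16111/650⌉ − ⌈15730/650⌉ = 25 − 25 = 0
n=41: ⌈(42·381+490)/650⌉ − ⌈(41·381+490)/650⌉ = ⌈16492/650⌉ − ⌈16111/650⌉ = 26 − 25 = 1
n=42: ⌈(43·381+490)/650⌉ − ⌈(42·381+490)/650⌉ = ⌈16873/650⌉ − ⌈16492/650⌉ = 26 − 26 = 0
n=43: ⌈(44·381+490)/650⌉ − ⌈(43·381+490)/650⌉ = ⌈17254/650⌉ − ⌈16873/650⌉ = 27 − 26 = 1
n=44: ⌈(45·381+490)/650⌉ − ⌈(44·381+490)/650⌉ = ⌈17635/650⌉ − ⌈17254/650⌉ = 28 − 27 = 1
n=45: ⌈(46·381+490)/650⌉ − ⌈(45·381+490)/650⌉ = ⌈18016/650⌉ − ⌈17635/650⌉ = 28 − 28 = 0
n=46: ⌈(47·381+490)/650⌉ − ⌈(46·381+490)/650⌉ = ⌈18397/650⌉ − ⌈18016/650⌉ = 29 − 28 = 1
n=47: ⌈(48·381+490)/650⌉ − ⌈(47·381+490)/650⌉ = ⌈18778/650⌉ − ⌈18397/650⌉ = 29 − 29 = 0
n=48: ⌈(49·381+490)/650⌉ − ⌈(48·381+490)/650⌉ = ⌈19159/650⌉ − ⌈18778/650⌉ = 30 − 29 = 1
n=49: ⌈(50·381+490)/650⌉ − ⌈(49·381+490)/650⌉ = ⌈19540/650⌉ − ⌈19159/650⌉ = 31 − 30 = 1
n=50: ⌈(51·381+490)/650⌉ − ⌈(50·381+490)/650⌉ = ⌈19921/650⌉ − ⌈19540/650⌉ = 31 − 31 = 0
n=51: ⌈(52·381+490)/650⌉ − ⌈(51·381+490)/650⌉ = ⌈20302/650⌉ − ⌈19921/650⌉ = 32 − 31 = 1
n=52: ⌈(53·381+490)/650⌉ − ⌈(52·381+490)/650⌉ = ⌈20683/650⌉ − ⌈20302/650⌉ = 32 − 32 = 0
n=53: ⌈(54·381+490)/650⌉ − ⌈(53·381+490)/650⌉ = ⌈21064/650⌉ − ⌈20683/650⌉ = 33 − 32 = 1
n=54: ⌈(55·381+490)/650⌉ − ⌈(54·381+490)/650⌉ = ⌈21445/650⌉ − ⌈21064/650⌉ = 33 − 33 = 0
n=55: ⌈(56·381+490)/650⌉ − ⌈(55·381+490)/650⌉ = ⌈21826/650⌉ − ⌈21445/650⌉ = 34 − 33 = 1
n=56: ⌈(57·381+490)/650⌉ − ⌈(56·381+490)/650⌉ = ⌈22207/650⌉ − ⌈21826/650⌉ = 35 − 34 = 1
n=57: ⌈(58·381+490)/650⌉ − ⌈(57·381+490)/650⌉ = ⌈22588/650⌉ − ⌈22207/650⌉ = 35 − 35 = 0
n=58: ⌈(59·381+490)/650⌉ − ⌈(58·381+490)/650⌉ = ⌈22969/650⌉ − ⌈22588/650⌉ = 36 − 35 = 1
n=59: ⌈(60·381+490)/650⌉ − ⌈(59·381+490)/650⌉ = ⌈23350/650⌉ − ⌈22969/650⌉ = 36 − 36 = 0
n=60: ⌈(61·381+490)/650⌉ − ⌈(60·381+490)/650⌉ = ⌈23731/650⌉ − ⌈23350/650⌉ = 37 − 36 = 1
n=61: ⌈(62·381+490)/650⌉ − ⌈(61·381+490)/650⌉ = ⌈24112/650⌉ − ⌈23731/650⌉ = 38 − 37 = 1
n=62: ⌈(63·381+490)/650⌉ − ⌈(62·381+490)/650⌉ = ⌈24493/650⌉ − ⌈24112/650⌉ = 38 − 38 = 0
n=63: ⌈(64·381+490)/650⌉ − ⌈(63·381+490)/650⌉ = ⌈24874/650⌉ − ⌈24493/650⌉ = 39 − 38 = 1
n=64: ⌈(65·381+490)/650⌉ − ⌈(64·381+490)/650⌉ = ⌈25255/650⌉ − ⌈24874/650⌉ = 39 − 39 = 0
n=65: ⌈(66·381+490)/650⌉ − ⌈(65·381+490)/650⌉ = ⌈25636/650⌉ − ⌈25255/650⌉ = 40 − 39 = 1


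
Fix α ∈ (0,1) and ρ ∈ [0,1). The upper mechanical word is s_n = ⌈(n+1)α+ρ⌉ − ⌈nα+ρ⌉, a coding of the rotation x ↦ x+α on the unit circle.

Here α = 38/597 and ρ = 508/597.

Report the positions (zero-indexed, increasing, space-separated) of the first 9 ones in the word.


2 18 33 49 65 80 96 112 128

n=0: ⌈546/597⌉−⌈508/597⌉ = 1−1 = 0
n=1: ⌈584/597⌉−⌈546/597⌉ = 1−1 = 0
n=2: ⌈622/597⌉−⌈584/597⌉ = 2−1 = 1  ← one
n=3: ⌈660/597⌉−⌈622/597⌉ = 2−2 = 0
n=4: ⌈698/597⌉−⌈660/597⌉ = 2−2 = 0
  …
n=18: ⌈1230/597⌉−⌈1192/597⌉ = 3−2 = 1  ← one
n=19: ⌈1268/597⌉−⌈1230/597⌉ = 3−3 = 0
n=20: ⌈1306/597⌉−⌈1268/597⌉ = 3−3 = 0
  …
n=33: ⌈1800/597⌉−⌈1762/597⌉ = 4−3 = 1  ← one
n=34: ⌈1838/597⌉−⌈1800/597⌉ = 4−4 = 0
n=35: ⌈1876/597⌉−⌈1838/597⌉ = 4−4 = 0
  …
n=49: ⌈2408/597⌉−⌈2370/597⌉ = 5−4 = 1  ← one
n=50: ⌈2446/597⌉−⌈2408/597⌉ = 5−5 = 0
n=51: ⌈2484/597⌉−⌈2446/597⌉ = 5−5 = 0
  …
n=65: ⌈3016/597⌉−⌈2978/597⌉ = 6−5 = 1  ← one
n=66: ⌈3054/597⌉−⌈3016/597⌉ = 6−6 = 0
n=67: ⌈3092/597⌉−⌈3054/597⌉ = 6−6 = 0
  …
n=80: ⌈3586/597⌉−⌈3548/597⌉ = 7−6 = 1  ← one
n=81: ⌈3624/597⌉−⌈3586/597⌉ = 7−7 = 0
n=82: ⌈3662/597⌉−⌈3624/597⌉ = 7−7 = 0
  …
n=96: ⌈4194/597⌉−⌈4156/597⌉ = 8−7 = 1  ← one
n=97: ⌈4232/597⌉−⌈4194/597⌉ = 8−8 = 0
n=98: ⌈4270/597⌉−⌈4232/597⌉ = 8−8 = 0
  …
n=112: ⌈4802/597⌉−⌈4764/597⌉ = 9−8 = 1  ← one
n=113: ⌈4840/597⌉−⌈4802/597⌉ = 9−9 = 0
n=114: ⌈4878/597⌉−⌈4840/597⌉ = 9−9 = 0
  …
n=128: ⌈5410/597⌉−⌈5372/597⌉ = 10−9 = 1  ← one
positions of the first 9 ones: 2 18 33 49 65 80 96 112 128


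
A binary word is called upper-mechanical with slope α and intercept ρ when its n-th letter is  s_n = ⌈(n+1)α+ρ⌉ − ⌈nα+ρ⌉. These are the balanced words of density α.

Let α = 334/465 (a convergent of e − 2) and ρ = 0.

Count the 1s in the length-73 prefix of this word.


53

#1s = Σ_{n=0}^{72} s_n = Σ_{n=0}^{72} (⌈(n+1)α+ρ⌉ − ⌈nα+ρ⌉)
the sum telescopes: every ⌈nα+ρ⌉ with 0 < n < 73 appears once with + and once with −, leaving ⌈73α+ρ⌉ − ⌈0·α+ρ⌉
73α + ρ = (73·334) / 465 = 24382/465
ρ = 0/465
⌈24382/465⌉ = 53,  ⌈0/465⌉ = 0
#1s = 53 − 0 = 53


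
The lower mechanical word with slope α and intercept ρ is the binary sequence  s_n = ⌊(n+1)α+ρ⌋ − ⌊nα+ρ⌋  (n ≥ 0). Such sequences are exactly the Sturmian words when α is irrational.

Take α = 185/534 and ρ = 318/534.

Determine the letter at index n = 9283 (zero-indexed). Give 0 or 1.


0

(n+1)α + ρ = (9284·185 + 318) / 534 = 1717858/534
nα + ρ     = (9283·185 + 318) / 534 = 1717673/534
⌊1717858/534⌋ = 3216,  ⌊1717673/534⌋ = 3216
s_{9283} = 3216 − 3216 = 0


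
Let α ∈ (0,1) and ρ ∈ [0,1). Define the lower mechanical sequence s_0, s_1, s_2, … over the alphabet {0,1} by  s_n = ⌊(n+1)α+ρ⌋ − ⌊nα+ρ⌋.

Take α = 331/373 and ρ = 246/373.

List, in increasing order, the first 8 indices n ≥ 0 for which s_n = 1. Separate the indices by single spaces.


n=0: ⌊577/373⌋−⌊246/373⌋ = 1−0 = 1  ← one
n=1: ⌊908/373⌋−⌊577/373⌋ = 2−1 = 1  ← one
n=2: ⌊1239/373⌋−⌊908/373⌋ = 3−2 = 1  ← one
n=3: ⌊1570/373⌋−⌊1239/373⌋ = 4−3 = 1  ← one
n=4: ⌊1901/373⌋−⌊1570/373⌋ = 5−4 = 1  ← one
n=5: ⌊2232/373⌋−⌊1901/373⌋ = 5−5 = 0
n=6: ⌊2563/373⌋−⌊2232/373⌋ = 6−5 = 1  ← one
n=7: ⌊2894/373⌋−⌊2563/373⌋ = 7−6 = 1  ← one
n=8: ⌊3225/373⌋−⌊2894/373⌋ = 8−7 = 1  ← one
positions of the first 8 ones: 0 1 2 3 4 6 7 8

0 1 2 3 4 6 7 8


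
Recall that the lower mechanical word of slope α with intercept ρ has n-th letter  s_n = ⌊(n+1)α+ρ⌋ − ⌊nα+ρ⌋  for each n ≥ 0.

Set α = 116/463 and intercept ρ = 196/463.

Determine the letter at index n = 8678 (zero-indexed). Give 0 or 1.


0

(n+1)α + ρ = (8679·116 + 196) / 463 = 1006960/463
nα + ρ     = (8678·116 + 196) / 463 = 1006844/463
⌊1006960/463⌋ = 2174,  ⌊1006844/463⌋ = 2174
s_{8678} = 2174 − 2174 = 0


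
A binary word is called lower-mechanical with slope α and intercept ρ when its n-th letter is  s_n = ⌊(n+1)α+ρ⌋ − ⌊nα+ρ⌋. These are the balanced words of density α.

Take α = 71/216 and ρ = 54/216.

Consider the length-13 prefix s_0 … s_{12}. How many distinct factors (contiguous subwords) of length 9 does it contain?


t_n = ⌊(n·71+54)/216⌋ for n = 0 … 13:
  n=0…9: ⌊54/216⌋=0 ⌊125/216⌋=0 ⌊196/216⌋=0 ⌊267/216⌋=1 ⌊338/216⌋=1 ⌊409/216⌋=1 ⌊480/216⌋=2 ⌊551/216⌋=2 ⌊622/216⌋=2 ⌊693/216⌋=3
  n=10…13: ⌊764/216⌋=3 ⌊835/216⌋=3 ⌊906/216⌋=4 ⌊977/216⌋=4
s_n = t_(n+1) − t_n for n = 0 … 12 gives
prefix = 0010010010010
slide a length-9 window over [0..8] … [4..12] (5 windows); first occurrence of each distinct factor:
  [  0..  8] 001001001
  [  1..  9] 010010010
  [  2.. 10] 100100100
  (the other 2 windows repeat one of these)
distinct factors: {001001001, 010010010, 100100100}
count = 3  (Sturmian bound for length 9 is 10)

3


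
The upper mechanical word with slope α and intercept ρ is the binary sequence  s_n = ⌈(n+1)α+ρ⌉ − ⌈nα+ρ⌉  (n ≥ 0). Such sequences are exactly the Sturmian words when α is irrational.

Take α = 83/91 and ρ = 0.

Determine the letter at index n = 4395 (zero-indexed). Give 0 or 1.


1

(n+1)α + ρ = (4396·83) / 91 = 364868/91
nα + ρ     = (4395·83) / 91 = 364785/91
⌈364868/91⌉ = 4010,  ⌈364785/91⌉ = 4009
s_{4395} = 4010 − 4009 = 1
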